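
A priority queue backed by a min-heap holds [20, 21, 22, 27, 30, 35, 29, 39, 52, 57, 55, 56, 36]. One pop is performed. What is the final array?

remove root 20; move last element 36 to root → [36, 21, 22, 27, 30, 35, 29, 39, 52, 57, 55, 56]
36 vs smaller child 21 at index 1, swap → [21, 36, 22, 27, 30, 35, 29, 39, 52, 57, 55, 56]
36 vs smaller child 27 at index 3, swap → [21, 27, 22, 36, 30, 35, 29, 39, 52, 57, 55, 56]

[21, 27, 22, 36, 30, 35, 29, 39, 52, 57, 55, 56]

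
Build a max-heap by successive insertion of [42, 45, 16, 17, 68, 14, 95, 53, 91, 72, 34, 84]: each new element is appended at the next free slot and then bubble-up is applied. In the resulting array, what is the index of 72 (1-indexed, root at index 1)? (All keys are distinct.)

Insert 42:
  append 42 at index 1 → [42] (no swap needed)
Insert 45:
  append 45 at index 2 → [42, 45]
  45 > parent 42 at index 1, swap → [45, 42]
Insert 16:
  append 16 at index 3 → [45, 42, 16] (no swap needed)
Insert 17:
  append 17 at index 4 → [45, 42, 16, 17] (no swap needed)
Insert 68:
  append 68 at index 5 → [45, 42, 16, 17, 68]
  68 > parent 42 at index 2, swap → [45, 68, 16, 17, 42]
  68 > parent 45 at index 1, swap → [68, 45, 16, 17, 42]
Insert 14:
  append 14 at index 6 → [68, 45, 16, 17, 42, 14] (no swap needed)
Insert 95:
  append 95 at index 7 → [68, 45, 16, 17, 42, 14, 95]
  95 > parent 16 at index 3, swap → [68, 45, 95, 17, 42, 14, 16]
  95 > parent 68 at index 1, swap → [95, 45, 68, 17, 42, 14, 16]
Insert 53:
  append 53 at index 8 → [95, 45, 68, 17, 42, 14, 16, 53]
  53 > parent 17 at index 4, swap → [95, 45, 68, 53, 42, 14, 16, 17]
  53 > parent 45 at index 2, swap → [95, 53, 68, 45, 42, 14, 16, 17]
Insert 91:
  append 91 at index 9 → [95, 53, 68, 45, 42, 14, 16, 17, 91]
  91 > parent 45 at index 4, swap → [95, 53, 68, 91, 42, 14, 16, 17, 45]
  91 > parent 53 at index 2, swap → [95, 91, 68, 53, 42, 14, 16, 17, 45]
Insert 72:
  append 72 at index 10 → [95, 91, 68, 53, 42, 14, 16, 17, 45, 72]
  72 > parent 42 at index 5, swap → [95, 91, 68, 53, 72, 14, 16, 17, 45, 42]
Insert 34:
  append 34 at index 11 → [95, 91, 68, 53, 72, 14, 16, 17, 45, 42, 34] (no swap needed)
Insert 84:
  append 84 at index 12 → [95, 91, 68, 53, 72, 14, 16, 17, 45, 42, 34, 84]
  84 > parent 14 at index 6, swap → [95, 91, 68, 53, 72, 84, 16, 17, 45, 42, 34, 14]
  84 > parent 68 at index 3, swap → [95, 91, 84, 53, 72, 68, 16, 17, 45, 42, 34, 14]
resulting array: [95, 91, 84, 53, 72, 68, 16, 17, 45, 42, 34, 14]

5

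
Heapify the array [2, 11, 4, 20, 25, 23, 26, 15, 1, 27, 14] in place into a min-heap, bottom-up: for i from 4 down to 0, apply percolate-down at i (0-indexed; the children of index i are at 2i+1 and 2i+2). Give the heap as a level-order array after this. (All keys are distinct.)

[1, 2, 4, 11, 14, 23, 26, 15, 20, 27, 25]

sift down from index 4:
  25 vs smaller child 14 at index 10, swap → [2, 11, 4, 20, 14, 23, 26, 15, 1, 27, 25]
sift down from index 3:
  20 vs smaller child 1 at index 8, swap → [2, 11, 4, 1, 14, 23, 26, 15, 20, 27, 25]
sift down from index 2: already satisfies heap property
sift down from index 1:
  11 vs smaller child 1 at index 3, swap → [2, 1, 4, 11, 14, 23, 26, 15, 20, 27, 25]
sift down from index 0:
  2 vs smaller child 1 at index 1, swap → [1, 2, 4, 11, 14, 23, 26, 15, 20, 27, 25]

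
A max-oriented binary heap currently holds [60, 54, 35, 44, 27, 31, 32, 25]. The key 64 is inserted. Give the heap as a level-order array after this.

[64, 60, 35, 54, 27, 31, 32, 25, 44]

append 64 at index 8 → [60, 54, 35, 44, 27, 31, 32, 25, 64]
64 > parent 44 at index 3, swap → [60, 54, 35, 64, 27, 31, 32, 25, 44]
64 > parent 54 at index 1, swap → [60, 64, 35, 54, 27, 31, 32, 25, 44]
64 > parent 60 at index 0, swap → [64, 60, 35, 54, 27, 31, 32, 25, 44]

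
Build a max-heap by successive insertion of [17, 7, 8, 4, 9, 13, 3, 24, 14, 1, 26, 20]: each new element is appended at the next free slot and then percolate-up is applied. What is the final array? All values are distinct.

[26, 24, 20, 14, 17, 13, 3, 4, 9, 1, 7, 8]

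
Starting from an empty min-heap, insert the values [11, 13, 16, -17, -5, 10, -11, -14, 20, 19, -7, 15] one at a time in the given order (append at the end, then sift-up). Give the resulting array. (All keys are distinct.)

Insert 11:
  append 11 at index 0 → [11] (no swap needed)
Insert 13:
  append 13 at index 1 → [11, 13] (no swap needed)
Insert 16:
  append 16 at index 2 → [11, 13, 16] (no swap needed)
Insert -17:
  append -17 at index 3 → [11, 13, 16, -17]
  -17 < parent 13 at index 1, swap → [11, -17, 16, 13]
  -17 < parent 11 at index 0, swap → [-17, 11, 16, 13]
Insert -5:
  append -5 at index 4 → [-17, 11, 16, 13, -5]
  -5 < parent 11 at index 1, swap → [-17, -5, 16, 13, 11]
Insert 10:
  append 10 at index 5 → [-17, -5, 16, 13, 11, 10]
  10 < parent 16 at index 2, swap → [-17, -5, 10, 13, 11, 16]
Insert -11:
  append -11 at index 6 → [-17, -5, 10, 13, 11, 16, -11]
  -11 < parent 10 at index 2, swap → [-17, -5, -11, 13, 11, 16, 10]
Insert -14:
  append -14 at index 7 → [-17, -5, -11, 13, 11, 16, 10, -14]
  -14 < parent 13 at index 3, swap → [-17, -5, -11, -14, 11, 16, 10, 13]
  -14 < parent -5 at index 1, swap → [-17, -14, -11, -5, 11, 16, 10, 13]
Insert 20:
  append 20 at index 8 → [-17, -14, -11, -5, 11, 16, 10, 13, 20] (no swap needed)
Insert 19:
  append 19 at index 9 → [-17, -14, -11, -5, 11, 16, 10, 13, 20, 19] (no swap needed)
Insert -7:
  append -7 at index 10 → [-17, -14, -11, -5, 11, 16, 10, 13, 20, 19, -7]
  -7 < parent 11 at index 4, swap → [-17, -14, -11, -5, -7, 16, 10, 13, 20, 19, 11]
Insert 15:
  append 15 at index 11 → [-17, -14, -11, -5, -7, 16, 10, 13, 20, 19, 11, 15]
  15 < parent 16 at index 5, swap → [-17, -14, -11, -5, -7, 15, 10, 13, 20, 19, 11, 16]

[-17, -14, -11, -5, -7, 15, 10, 13, 20, 19, 11, 16]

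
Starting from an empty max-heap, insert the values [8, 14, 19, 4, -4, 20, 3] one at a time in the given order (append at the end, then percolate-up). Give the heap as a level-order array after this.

[20, 8, 19, 4, -4, 14, 3]

Insert 8:
  append 8 at index 0 → [8] (no swap needed)
Insert 14:
  append 14 at index 1 → [8, 14]
  14 > parent 8 at index 0, swap → [14, 8]
Insert 19:
  append 19 at index 2 → [14, 8, 19]
  19 > parent 14 at index 0, swap → [19, 8, 14]
Insert 4:
  append 4 at index 3 → [19, 8, 14, 4] (no swap needed)
Insert -4:
  append -4 at index 4 → [19, 8, 14, 4, -4] (no swap needed)
Insert 20:
  append 20 at index 5 → [19, 8, 14, 4, -4, 20]
  20 > parent 14 at index 2, swap → [19, 8, 20, 4, -4, 14]
  20 > parent 19 at index 0, swap → [20, 8, 19, 4, -4, 14]
Insert 3:
  append 3 at index 6 → [20, 8, 19, 4, -4, 14, 3] (no swap needed)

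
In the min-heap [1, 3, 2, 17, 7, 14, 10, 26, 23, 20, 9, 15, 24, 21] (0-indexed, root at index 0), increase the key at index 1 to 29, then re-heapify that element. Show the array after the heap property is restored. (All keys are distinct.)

[1, 7, 2, 17, 9, 14, 10, 26, 23, 20, 29, 15, 24, 21]

set index 1 from 3 to 29 → [1, 29, 2, 17, 7, 14, 10, 26, 23, 20, 9, 15, 24, 21]
29 vs smaller child 7 at index 4, swap → [1, 7, 2, 17, 29, 14, 10, 26, 23, 20, 9, 15, 24, 21]
29 vs smaller child 9 at index 10, swap → [1, 7, 2, 17, 9, 14, 10, 26, 23, 20, 29, 15, 24, 21]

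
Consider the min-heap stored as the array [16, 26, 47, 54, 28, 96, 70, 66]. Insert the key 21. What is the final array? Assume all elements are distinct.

[16, 21, 47, 26, 28, 96, 70, 66, 54]

append 21 at index 8 → [16, 26, 47, 54, 28, 96, 70, 66, 21]
21 < parent 54 at index 3, swap → [16, 26, 47, 21, 28, 96, 70, 66, 54]
21 < parent 26 at index 1, swap → [16, 21, 47, 26, 28, 96, 70, 66, 54]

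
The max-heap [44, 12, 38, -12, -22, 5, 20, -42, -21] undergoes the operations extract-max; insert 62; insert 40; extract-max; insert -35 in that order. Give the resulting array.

extract-max → returns 44:
  remove root 44; move last element -21 to root → [-21, 12, 38, -12, -22, 5, 20, -42]
  -21 vs larger child 38 at index 2, swap → [38, 12, -21, -12, -22, 5, 20, -42]
  -21 vs larger child 20 at index 6, swap → [38, 12, 20, -12, -22, 5, -21, -42]
insert 62:
  append 62 at index 8 → [38, 12, 20, -12, -22, 5, -21, -42, 62]
  62 > parent -12 at index 3, swap → [38, 12, 20, 62, -22, 5, -21, -42, -12]
  62 > parent 12 at index 1, swap → [38, 62, 20, 12, -22, 5, -21, -42, -12]
  62 > parent 38 at index 0, swap → [62, 38, 20, 12, -22, 5, -21, -42, -12]
insert 40:
  append 40 at index 9 → [62, 38, 20, 12, -22, 5, -21, -42, -12, 40]
  40 > parent -22 at index 4, swap → [62, 38, 20, 12, 40, 5, -21, -42, -12, -22]
  40 > parent 38 at index 1, swap → [62, 40, 20, 12, 38, 5, -21, -42, -12, -22]
extract-max → returns 62:
  remove root 62; move last element -22 to root → [-22, 40, 20, 12, 38, 5, -21, -42, -12]
  -22 vs larger child 40 at index 1, swap → [40, -22, 20, 12, 38, 5, -21, -42, -12]
  -22 vs larger child 38 at index 4, swap → [40, 38, 20, 12, -22, 5, -21, -42, -12]
insert -35:
  append -35 at index 9 → [40, 38, 20, 12, -22, 5, -21, -42, -12, -35] (no swap needed)

[40, 38, 20, 12, -22, 5, -21, -42, -12, -35]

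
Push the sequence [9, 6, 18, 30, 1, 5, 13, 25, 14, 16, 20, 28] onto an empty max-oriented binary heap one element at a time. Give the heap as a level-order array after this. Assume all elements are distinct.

[30, 25, 28, 18, 20, 13, 9, 6, 14, 1, 16, 5]

Insert 9:
  append 9 at index 0 → [9] (no swap needed)
Insert 6:
  append 6 at index 1 → [9, 6] (no swap needed)
Insert 18:
  append 18 at index 2 → [9, 6, 18]
  18 > parent 9 at index 0, swap → [18, 6, 9]
Insert 30:
  append 30 at index 3 → [18, 6, 9, 30]
  30 > parent 6 at index 1, swap → [18, 30, 9, 6]
  30 > parent 18 at index 0, swap → [30, 18, 9, 6]
Insert 1:
  append 1 at index 4 → [30, 18, 9, 6, 1] (no swap needed)
Insert 5:
  append 5 at index 5 → [30, 18, 9, 6, 1, 5] (no swap needed)
Insert 13:
  append 13 at index 6 → [30, 18, 9, 6, 1, 5, 13]
  13 > parent 9 at index 2, swap → [30, 18, 13, 6, 1, 5, 9]
Insert 25:
  append 25 at index 7 → [30, 18, 13, 6, 1, 5, 9, 25]
  25 > parent 6 at index 3, swap → [30, 18, 13, 25, 1, 5, 9, 6]
  25 > parent 18 at index 1, swap → [30, 25, 13, 18, 1, 5, 9, 6]
Insert 14:
  append 14 at index 8 → [30, 25, 13, 18, 1, 5, 9, 6, 14] (no swap needed)
Insert 16:
  append 16 at index 9 → [30, 25, 13, 18, 1, 5, 9, 6, 14, 16]
  16 > parent 1 at index 4, swap → [30, 25, 13, 18, 16, 5, 9, 6, 14, 1]
Insert 20:
  append 20 at index 10 → [30, 25, 13, 18, 16, 5, 9, 6, 14, 1, 20]
  20 > parent 16 at index 4, swap → [30, 25, 13, 18, 20, 5, 9, 6, 14, 1, 16]
Insert 28:
  append 28 at index 11 → [30, 25, 13, 18, 20, 5, 9, 6, 14, 1, 16, 28]
  28 > parent 5 at index 5, swap → [30, 25, 13, 18, 20, 28, 9, 6, 14, 1, 16, 5]
  28 > parent 13 at index 2, swap → [30, 25, 28, 18, 20, 13, 9, 6, 14, 1, 16, 5]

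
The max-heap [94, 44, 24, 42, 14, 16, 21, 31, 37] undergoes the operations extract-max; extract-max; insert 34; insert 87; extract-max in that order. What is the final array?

extract-max → returns 94:
  remove root 94; move last element 37 to root → [37, 44, 24, 42, 14, 16, 21, 31]
  37 vs larger child 44 at index 1, swap → [44, 37, 24, 42, 14, 16, 21, 31]
  37 vs larger child 42 at index 3, swap → [44, 42, 24, 37, 14, 16, 21, 31]
extract-max → returns 44:
  remove root 44; move last element 31 to root → [31, 42, 24, 37, 14, 16, 21]
  31 vs larger child 42 at index 1, swap → [42, 31, 24, 37, 14, 16, 21]
  31 vs larger child 37 at index 3, swap → [42, 37, 24, 31, 14, 16, 21]
insert 34:
  append 34 at index 7 → [42, 37, 24, 31, 14, 16, 21, 34]
  34 > parent 31 at index 3, swap → [42, 37, 24, 34, 14, 16, 21, 31]
insert 87:
  append 87 at index 8 → [42, 37, 24, 34, 14, 16, 21, 31, 87]
  87 > parent 34 at index 3, swap → [42, 37, 24, 87, 14, 16, 21, 31, 34]
  87 > parent 37 at index 1, swap → [42, 87, 24, 37, 14, 16, 21, 31, 34]
  87 > parent 42 at index 0, swap → [87, 42, 24, 37, 14, 16, 21, 31, 34]
extract-max → returns 87:
  remove root 87; move last element 34 to root → [34, 42, 24, 37, 14, 16, 21, 31]
  34 vs larger child 42 at index 1, swap → [42, 34, 24, 37, 14, 16, 21, 31]
  34 vs larger child 37 at index 3, swap → [42, 37, 24, 34, 14, 16, 21, 31]

[42, 37, 24, 34, 14, 16, 21, 31]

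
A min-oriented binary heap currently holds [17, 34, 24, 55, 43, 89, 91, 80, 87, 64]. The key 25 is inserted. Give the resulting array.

[17, 25, 24, 55, 34, 89, 91, 80, 87, 64, 43]

append 25 at index 10 → [17, 34, 24, 55, 43, 89, 91, 80, 87, 64, 25]
25 < parent 43 at index 4, swap → [17, 34, 24, 55, 25, 89, 91, 80, 87, 64, 43]
25 < parent 34 at index 1, swap → [17, 25, 24, 55, 34, 89, 91, 80, 87, 64, 43]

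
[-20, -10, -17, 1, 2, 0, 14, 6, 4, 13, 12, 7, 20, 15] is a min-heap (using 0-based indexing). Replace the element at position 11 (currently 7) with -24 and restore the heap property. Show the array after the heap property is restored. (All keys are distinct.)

set index 11 from 7 to -24 → [-20, -10, -17, 1, 2, 0, 14, 6, 4, 13, 12, -24, 20, 15]
-24 < parent 0 at index 5, swap → [-20, -10, -17, 1, 2, -24, 14, 6, 4, 13, 12, 0, 20, 15]
-24 < parent -17 at index 2, swap → [-20, -10, -24, 1, 2, -17, 14, 6, 4, 13, 12, 0, 20, 15]
-24 < parent -20 at index 0, swap → [-24, -10, -20, 1, 2, -17, 14, 6, 4, 13, 12, 0, 20, 15]

[-24, -10, -20, 1, 2, -17, 14, 6, 4, 13, 12, 0, 20, 15]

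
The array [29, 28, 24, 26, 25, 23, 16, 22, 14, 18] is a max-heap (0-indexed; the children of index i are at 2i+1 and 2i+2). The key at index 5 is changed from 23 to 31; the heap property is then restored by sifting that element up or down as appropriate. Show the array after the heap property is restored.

[31, 28, 29, 26, 25, 24, 16, 22, 14, 18]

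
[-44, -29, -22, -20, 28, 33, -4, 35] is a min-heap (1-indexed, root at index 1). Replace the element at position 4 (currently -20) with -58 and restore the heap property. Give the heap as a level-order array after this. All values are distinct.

[-58, -44, -22, -29, 28, 33, -4, 35]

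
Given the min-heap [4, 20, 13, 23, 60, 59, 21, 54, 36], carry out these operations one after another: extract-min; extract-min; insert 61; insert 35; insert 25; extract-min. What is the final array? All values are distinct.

[21, 23, 36, 35, 25, 59, 60, 61, 54]

extract-min → returns 4:
  remove root 4; move last element 36 to root → [36, 20, 13, 23, 60, 59, 21, 54]
  36 vs smaller child 13 at index 2, swap → [13, 20, 36, 23, 60, 59, 21, 54]
  36 vs smaller child 21 at index 6, swap → [13, 20, 21, 23, 60, 59, 36, 54]
extract-min → returns 13:
  remove root 13; move last element 54 to root → [54, 20, 21, 23, 60, 59, 36]
  54 vs smaller child 20 at index 1, swap → [20, 54, 21, 23, 60, 59, 36]
  54 vs smaller child 23 at index 3, swap → [20, 23, 21, 54, 60, 59, 36]
insert 61:
  append 61 at index 7 → [20, 23, 21, 54, 60, 59, 36, 61] (no swap needed)
insert 35:
  append 35 at index 8 → [20, 23, 21, 54, 60, 59, 36, 61, 35]
  35 < parent 54 at index 3, swap → [20, 23, 21, 35, 60, 59, 36, 61, 54]
insert 25:
  append 25 at index 9 → [20, 23, 21, 35, 60, 59, 36, 61, 54, 25]
  25 < parent 60 at index 4, swap → [20, 23, 21, 35, 25, 59, 36, 61, 54, 60]
extract-min → returns 20:
  remove root 20; move last element 60 to root → [60, 23, 21, 35, 25, 59, 36, 61, 54]
  60 vs smaller child 21 at index 2, swap → [21, 23, 60, 35, 25, 59, 36, 61, 54]
  60 vs smaller child 36 at index 6, swap → [21, 23, 36, 35, 25, 59, 60, 61, 54]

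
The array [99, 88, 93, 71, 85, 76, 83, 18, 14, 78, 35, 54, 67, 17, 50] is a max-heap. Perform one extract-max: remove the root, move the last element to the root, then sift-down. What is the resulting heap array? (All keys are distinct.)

[93, 88, 83, 71, 85, 76, 50, 18, 14, 78, 35, 54, 67, 17]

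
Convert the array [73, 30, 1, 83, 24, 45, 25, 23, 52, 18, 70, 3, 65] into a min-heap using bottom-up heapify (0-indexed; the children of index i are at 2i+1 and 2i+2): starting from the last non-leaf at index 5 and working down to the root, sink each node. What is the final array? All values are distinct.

[1, 18, 3, 23, 24, 45, 25, 83, 52, 30, 70, 73, 65]

sift down from index 5:
  45 vs smaller child 3 at index 11, swap → [73, 30, 1, 83, 24, 3, 25, 23, 52, 18, 70, 45, 65]
sift down from index 4:
  24 vs smaller child 18 at index 9, swap → [73, 30, 1, 83, 18, 3, 25, 23, 52, 24, 70, 45, 65]
sift down from index 3:
  83 vs smaller child 23 at index 7, swap → [73, 30, 1, 23, 18, 3, 25, 83, 52, 24, 70, 45, 65]
sift down from index 2: already satisfies heap property
sift down from index 1:
  30 vs smaller child 18 at index 4, swap → [73, 18, 1, 23, 30, 3, 25, 83, 52, 24, 70, 45, 65]
  30 vs smaller child 24 at index 9, swap → [73, 18, 1, 23, 24, 3, 25, 83, 52, 30, 70, 45, 65]
sift down from index 0:
  73 vs smaller child 1 at index 2, swap → [1, 18, 73, 23, 24, 3, 25, 83, 52, 30, 70, 45, 65]
  73 vs smaller child 3 at index 5, swap → [1, 18, 3, 23, 24, 73, 25, 83, 52, 30, 70, 45, 65]
  73 vs smaller child 45 at index 11, swap → [1, 18, 3, 23, 24, 45, 25, 83, 52, 30, 70, 73, 65]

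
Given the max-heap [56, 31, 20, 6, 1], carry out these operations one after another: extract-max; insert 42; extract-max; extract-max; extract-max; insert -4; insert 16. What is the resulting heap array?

[16, 6, -4, 1]

extract-max → returns 56:
  remove root 56; move last element 1 to root → [1, 31, 20, 6]
  1 vs larger child 31 at index 1, swap → [31, 1, 20, 6]
  1 vs only child 6 at index 3, swap → [31, 6, 20, 1]
insert 42:
  append 42 at index 4 → [31, 6, 20, 1, 42]
  42 > parent 6 at index 1, swap → [31, 42, 20, 1, 6]
  42 > parent 31 at index 0, swap → [42, 31, 20, 1, 6]
extract-max → returns 42:
  remove root 42; move last element 6 to root → [6, 31, 20, 1]
  6 vs larger child 31 at index 1, swap → [31, 6, 20, 1]
extract-max → returns 31:
  remove root 31; move last element 1 to root → [1, 6, 20]
  1 vs larger child 20 at index 2, swap → [20, 6, 1]
extract-max → returns 20:
  remove root 20; move last element 1 to root → [1, 6]
  1 vs only child 6 at index 1, swap → [6, 1]
insert -4:
  append -4 at index 2 → [6, 1, -4] (no swap needed)
insert 16:
  append 16 at index 3 → [6, 1, -4, 16]
  16 > parent 1 at index 1, swap → [6, 16, -4, 1]
  16 > parent 6 at index 0, swap → [16, 6, -4, 1]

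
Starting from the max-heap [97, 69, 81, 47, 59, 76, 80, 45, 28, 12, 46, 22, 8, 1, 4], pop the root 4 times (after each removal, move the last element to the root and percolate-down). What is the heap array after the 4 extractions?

extract-max #1 returns 97:
  remove root 97; move last element 4 to root → [4, 69, 81, 47, 59, 76, 80, 45, 28, 12, 46, 22, 8, 1]
  4 vs larger child 81 at index 2, swap → [81, 69, 4, 47, 59, 76, 80, 45, 28, 12, 46, 22, 8, 1]
  4 vs larger child 80 at index 6, swap → [81, 69, 80, 47, 59, 76, 4, 45, 28, 12, 46, 22, 8, 1]
extract-max #2 returns 81:
  remove root 81; move last element 1 to root → [1, 69, 80, 47, 59, 76, 4, 45, 28, 12, 46, 22, 8]
  1 vs larger child 80 at index 2, swap → [80, 69, 1, 47, 59, 76, 4, 45, 28, 12, 46, 22, 8]
  1 vs larger child 76 at index 5, swap → [80, 69, 76, 47, 59, 1, 4, 45, 28, 12, 46, 22, 8]
  1 vs larger child 22 at index 11, swap → [80, 69, 76, 47, 59, 22, 4, 45, 28, 12, 46, 1, 8]
extract-max #3 returns 80:
  remove root 80; move last element 8 to root → [8, 69, 76, 47, 59, 22, 4, 45, 28, 12, 46, 1]
  8 vs larger child 76 at index 2, swap → [76, 69, 8, 47, 59, 22, 4, 45, 28, 12, 46, 1]
  8 vs larger child 22 at index 5, swap → [76, 69, 22, 47, 59, 8, 4, 45, 28, 12, 46, 1]
extract-max #4 returns 76:
  remove root 76; move last element 1 to root → [1, 69, 22, 47, 59, 8, 4, 45, 28, 12, 46]
  1 vs larger child 69 at index 1, swap → [69, 1, 22, 47, 59, 8, 4, 45, 28, 12, 46]
  1 vs larger child 59 at index 4, swap → [69, 59, 22, 47, 1, 8, 4, 45, 28, 12, 46]
  1 vs larger child 46 at index 10, swap → [69, 59, 22, 47, 46, 8, 4, 45, 28, 12, 1]

[69, 59, 22, 47, 46, 8, 4, 45, 28, 12, 1]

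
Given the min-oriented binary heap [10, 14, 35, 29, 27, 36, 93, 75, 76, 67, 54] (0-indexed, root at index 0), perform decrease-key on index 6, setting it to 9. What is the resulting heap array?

set index 6 from 93 to 9 → [10, 14, 35, 29, 27, 36, 9, 75, 76, 67, 54]
9 < parent 35 at index 2, swap → [10, 14, 9, 29, 27, 36, 35, 75, 76, 67, 54]
9 < parent 10 at index 0, swap → [9, 14, 10, 29, 27, 36, 35, 75, 76, 67, 54]

[9, 14, 10, 29, 27, 36, 35, 75, 76, 67, 54]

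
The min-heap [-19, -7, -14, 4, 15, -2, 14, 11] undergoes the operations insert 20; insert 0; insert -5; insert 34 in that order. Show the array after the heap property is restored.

[-19, -7, -14, 4, -5, -2, 14, 11, 20, 15, 0, 34]

insert 20:
  append 20 at index 8 → [-19, -7, -14, 4, 15, -2, 14, 11, 20] (no swap needed)
insert 0:
  append 0 at index 9 → [-19, -7, -14, 4, 15, -2, 14, 11, 20, 0]
  0 < parent 15 at index 4, swap → [-19, -7, -14, 4, 0, -2, 14, 11, 20, 15]
insert -5:
  append -5 at index 10 → [-19, -7, -14, 4, 0, -2, 14, 11, 20, 15, -5]
  -5 < parent 0 at index 4, swap → [-19, -7, -14, 4, -5, -2, 14, 11, 20, 15, 0]
insert 34:
  append 34 at index 11 → [-19, -7, -14, 4, -5, -2, 14, 11, 20, 15, 0, 34] (no swap needed)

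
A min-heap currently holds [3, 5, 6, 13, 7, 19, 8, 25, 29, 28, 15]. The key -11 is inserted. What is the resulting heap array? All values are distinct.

append -11 at index 11 → [3, 5, 6, 13, 7, 19, 8, 25, 29, 28, 15, -11]
-11 < parent 19 at index 5, swap → [3, 5, 6, 13, 7, -11, 8, 25, 29, 28, 15, 19]
-11 < parent 6 at index 2, swap → [3, 5, -11, 13, 7, 6, 8, 25, 29, 28, 15, 19]
-11 < parent 3 at index 0, swap → [-11, 5, 3, 13, 7, 6, 8, 25, 29, 28, 15, 19]

[-11, 5, 3, 13, 7, 6, 8, 25, 29, 28, 15, 19]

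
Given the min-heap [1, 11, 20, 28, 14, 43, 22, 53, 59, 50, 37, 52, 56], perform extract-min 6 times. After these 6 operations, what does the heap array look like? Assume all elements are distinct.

[37, 52, 43, 53, 59, 50, 56]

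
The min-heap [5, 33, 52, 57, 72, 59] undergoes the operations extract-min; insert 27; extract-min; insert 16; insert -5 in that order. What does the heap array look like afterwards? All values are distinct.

[-5, 57, 16, 59, 72, 52, 33]

extract-min → returns 5:
  remove root 5; move last element 59 to root → [59, 33, 52, 57, 72]
  59 vs smaller child 33 at index 1, swap → [33, 59, 52, 57, 72]
  59 vs smaller child 57 at index 3, swap → [33, 57, 52, 59, 72]
insert 27:
  append 27 at index 5 → [33, 57, 52, 59, 72, 27]
  27 < parent 52 at index 2, swap → [33, 57, 27, 59, 72, 52]
  27 < parent 33 at index 0, swap → [27, 57, 33, 59, 72, 52]
extract-min → returns 27:
  remove root 27; move last element 52 to root → [52, 57, 33, 59, 72]
  52 vs smaller child 33 at index 2, swap → [33, 57, 52, 59, 72]
insert 16:
  append 16 at index 5 → [33, 57, 52, 59, 72, 16]
  16 < parent 52 at index 2, swap → [33, 57, 16, 59, 72, 52]
  16 < parent 33 at index 0, swap → [16, 57, 33, 59, 72, 52]
insert -5:
  append -5 at index 6 → [16, 57, 33, 59, 72, 52, -5]
  -5 < parent 33 at index 2, swap → [16, 57, -5, 59, 72, 52, 33]
  -5 < parent 16 at index 0, swap → [-5, 57, 16, 59, 72, 52, 33]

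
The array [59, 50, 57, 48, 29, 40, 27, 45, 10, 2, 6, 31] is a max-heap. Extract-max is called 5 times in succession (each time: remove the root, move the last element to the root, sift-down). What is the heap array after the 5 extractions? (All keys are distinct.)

extract-max #1 returns 59:
  remove root 59; move last element 31 to root → [31, 50, 57, 48, 29, 40, 27, 45, 10, 2, 6]
  31 vs larger child 57 at index 2, swap → [57, 50, 31, 48, 29, 40, 27, 45, 10, 2, 6]
  31 vs larger child 40 at index 5, swap → [57, 50, 40, 48, 29, 31, 27, 45, 10, 2, 6]
extract-max #2 returns 57:
  remove root 57; move last element 6 to root → [6, 50, 40, 48, 29, 31, 27, 45, 10, 2]
  6 vs larger child 50 at index 1, swap → [50, 6, 40, 48, 29, 31, 27, 45, 10, 2]
  6 vs larger child 48 at index 3, swap → [50, 48, 40, 6, 29, 31, 27, 45, 10, 2]
  6 vs larger child 45 at index 7, swap → [50, 48, 40, 45, 29, 31, 27, 6, 10, 2]
extract-max #3 returns 50:
  remove root 50; move last element 2 to root → [2, 48, 40, 45, 29, 31, 27, 6, 10]
  2 vs larger child 48 at index 1, swap → [48, 2, 40, 45, 29, 31, 27, 6, 10]
  2 vs larger child 45 at index 3, swap → [48, 45, 40, 2, 29, 31, 27, 6, 10]
  2 vs larger child 10 at index 8, swap → [48, 45, 40, 10, 29, 31, 27, 6, 2]
extract-max #4 returns 48:
  remove root 48; move last element 2 to root → [2, 45, 40, 10, 29, 31, 27, 6]
  2 vs larger child 45 at index 1, swap → [45, 2, 40, 10, 29, 31, 27, 6]
  2 vs larger child 29 at index 4, swap → [45, 29, 40, 10, 2, 31, 27, 6]
extract-max #5 returns 45:
  remove root 45; move last element 6 to root → [6, 29, 40, 10, 2, 31, 27]
  6 vs larger child 40 at index 2, swap → [40, 29, 6, 10, 2, 31, 27]
  6 vs larger child 31 at index 5, swap → [40, 29, 31, 10, 2, 6, 27]

[40, 29, 31, 10, 2, 6, 27]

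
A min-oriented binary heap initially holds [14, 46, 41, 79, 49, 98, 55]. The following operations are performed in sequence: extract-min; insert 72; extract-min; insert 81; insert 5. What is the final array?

[5, 46, 55, 49, 72, 98, 81, 79]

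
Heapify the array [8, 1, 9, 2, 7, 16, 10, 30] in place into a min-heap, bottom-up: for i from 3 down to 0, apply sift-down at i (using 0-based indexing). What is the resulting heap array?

[1, 2, 9, 8, 7, 16, 10, 30]

sift down from index 3: already satisfies heap property
sift down from index 2: already satisfies heap property
sift down from index 1: already satisfies heap property
sift down from index 0:
  8 vs smaller child 1 at index 1, swap → [1, 8, 9, 2, 7, 16, 10, 30]
  8 vs smaller child 2 at index 3, swap → [1, 2, 9, 8, 7, 16, 10, 30]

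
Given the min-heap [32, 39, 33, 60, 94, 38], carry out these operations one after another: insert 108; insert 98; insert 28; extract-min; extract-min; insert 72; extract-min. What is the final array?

[38, 39, 72, 60, 94, 98, 108]

insert 108:
  append 108 at index 6 → [32, 39, 33, 60, 94, 38, 108] (no swap needed)
insert 98:
  append 98 at index 7 → [32, 39, 33, 60, 94, 38, 108, 98] (no swap needed)
insert 28:
  append 28 at index 8 → [32, 39, 33, 60, 94, 38, 108, 98, 28]
  28 < parent 60 at index 3, swap → [32, 39, 33, 28, 94, 38, 108, 98, 60]
  28 < parent 39 at index 1, swap → [32, 28, 33, 39, 94, 38, 108, 98, 60]
  28 < parent 32 at index 0, swap → [28, 32, 33, 39, 94, 38, 108, 98, 60]
extract-min → returns 28:
  remove root 28; move last element 60 to root → [60, 32, 33, 39, 94, 38, 108, 98]
  60 vs smaller child 32 at index 1, swap → [32, 60, 33, 39, 94, 38, 108, 98]
  60 vs smaller child 39 at index 3, swap → [32, 39, 33, 60, 94, 38, 108, 98]
extract-min → returns 32:
  remove root 32; move last element 98 to root → [98, 39, 33, 60, 94, 38, 108]
  98 vs smaller child 33 at index 2, swap → [33, 39, 98, 60, 94, 38, 108]
  98 vs smaller child 38 at index 5, swap → [33, 39, 38, 60, 94, 98, 108]
insert 72:
  append 72 at index 7 → [33, 39, 38, 60, 94, 98, 108, 72] (no swap needed)
extract-min → returns 33:
  remove root 33; move last element 72 to root → [72, 39, 38, 60, 94, 98, 108]
  72 vs smaller child 38 at index 2, swap → [38, 39, 72, 60, 94, 98, 108]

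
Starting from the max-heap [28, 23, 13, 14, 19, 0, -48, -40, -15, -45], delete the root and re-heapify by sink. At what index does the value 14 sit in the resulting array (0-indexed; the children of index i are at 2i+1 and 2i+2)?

3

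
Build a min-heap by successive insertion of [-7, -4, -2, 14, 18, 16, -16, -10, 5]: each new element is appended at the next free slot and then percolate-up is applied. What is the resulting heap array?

Insert -7:
  append -7 at index 0 → [-7] (no swap needed)
Insert -4:
  append -4 at index 1 → [-7, -4] (no swap needed)
Insert -2:
  append -2 at index 2 → [-7, -4, -2] (no swap needed)
Insert 14:
  append 14 at index 3 → [-7, -4, -2, 14] (no swap needed)
Insert 18:
  append 18 at index 4 → [-7, -4, -2, 14, 18] (no swap needed)
Insert 16:
  append 16 at index 5 → [-7, -4, -2, 14, 18, 16] (no swap needed)
Insert -16:
  append -16 at index 6 → [-7, -4, -2, 14, 18, 16, -16]
  -16 < parent -2 at index 2, swap → [-7, -4, -16, 14, 18, 16, -2]
  -16 < parent -7 at index 0, swap → [-16, -4, -7, 14, 18, 16, -2]
Insert -10:
  append -10 at index 7 → [-16, -4, -7, 14, 18, 16, -2, -10]
  -10 < parent 14 at index 3, swap → [-16, -4, -7, -10, 18, 16, -2, 14]
  -10 < parent -4 at index 1, swap → [-16, -10, -7, -4, 18, 16, -2, 14]
Insert 5:
  append 5 at index 8 → [-16, -10, -7, -4, 18, 16, -2, 14, 5] (no swap needed)

[-16, -10, -7, -4, 18, 16, -2, 14, 5]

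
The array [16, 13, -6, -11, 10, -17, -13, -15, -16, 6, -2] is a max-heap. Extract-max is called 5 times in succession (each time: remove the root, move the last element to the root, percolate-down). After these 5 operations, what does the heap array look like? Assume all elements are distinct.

extract-max #1 returns 16:
  remove root 16; move last element -2 to root → [-2, 13, -6, -11, 10, -17, -13, -15, -16, 6]
  -2 vs larger child 13 at index 1, swap → [13, -2, -6, -11, 10, -17, -13, -15, -16, 6]
  -2 vs larger child 10 at index 4, swap → [13, 10, -6, -11, -2, -17, -13, -15, -16, 6]
  -2 vs only child 6 at index 9, swap → [13, 10, -6, -11, 6, -17, -13, -15, -16, -2]
extract-max #2 returns 13:
  remove root 13; move last element -2 to root → [-2, 10, -6, -11, 6, -17, -13, -15, -16]
  -2 vs larger child 10 at index 1, swap → [10, -2, -6, -11, 6, -17, -13, -15, -16]
  -2 vs larger child 6 at index 4, swap → [10, 6, -6, -11, -2, -17, -13, -15, -16]
extract-max #3 returns 10:
  remove root 10; move last element -16 to root → [-16, 6, -6, -11, -2, -17, -13, -15]
  -16 vs larger child 6 at index 1, swap → [6, -16, -6, -11, -2, -17, -13, -15]
  -16 vs larger child -2 at index 4, swap → [6, -2, -6, -11, -16, -17, -13, -15]
extract-max #4 returns 6:
  remove root 6; move last element -15 to root → [-15, -2, -6, -11, -16, -17, -13]
  -15 vs larger child -2 at index 1, swap → [-2, -15, -6, -11, -16, -17, -13]
  -15 vs larger child -11 at index 3, swap → [-2, -11, -6, -15, -16, -17, -13]
extract-max #5 returns -2:
  remove root -2; move last element -13 to root → [-13, -11, -6, -15, -16, -17]
  -13 vs larger child -6 at index 2, swap → [-6, -11, -13, -15, -16, -17]

[-6, -11, -13, -15, -16, -17]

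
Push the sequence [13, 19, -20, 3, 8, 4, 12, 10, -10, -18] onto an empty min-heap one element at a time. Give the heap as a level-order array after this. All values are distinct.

Insert 13:
  append 13 at index 0 → [13] (no swap needed)
Insert 19:
  append 19 at index 1 → [13, 19] (no swap needed)
Insert -20:
  append -20 at index 2 → [13, 19, -20]
  -20 < parent 13 at index 0, swap → [-20, 19, 13]
Insert 3:
  append 3 at index 3 → [-20, 19, 13, 3]
  3 < parent 19 at index 1, swap → [-20, 3, 13, 19]
Insert 8:
  append 8 at index 4 → [-20, 3, 13, 19, 8] (no swap needed)
Insert 4:
  append 4 at index 5 → [-20, 3, 13, 19, 8, 4]
  4 < parent 13 at index 2, swap → [-20, 3, 4, 19, 8, 13]
Insert 12:
  append 12 at index 6 → [-20, 3, 4, 19, 8, 13, 12] (no swap needed)
Insert 10:
  append 10 at index 7 → [-20, 3, 4, 19, 8, 13, 12, 10]
  10 < parent 19 at index 3, swap → [-20, 3, 4, 10, 8, 13, 12, 19]
Insert -10:
  append -10 at index 8 → [-20, 3, 4, 10, 8, 13, 12, 19, -10]
  -10 < parent 10 at index 3, swap → [-20, 3, 4, -10, 8, 13, 12, 19, 10]
  -10 < parent 3 at index 1, swap → [-20, -10, 4, 3, 8, 13, 12, 19, 10]
Insert -18:
  append -18 at index 9 → [-20, -10, 4, 3, 8, 13, 12, 19, 10, -18]
  -18 < parent 8 at index 4, swap → [-20, -10, 4, 3, -18, 13, 12, 19, 10, 8]
  -18 < parent -10 at index 1, swap → [-20, -18, 4, 3, -10, 13, 12, 19, 10, 8]

[-20, -18, 4, 3, -10, 13, 12, 19, 10, 8]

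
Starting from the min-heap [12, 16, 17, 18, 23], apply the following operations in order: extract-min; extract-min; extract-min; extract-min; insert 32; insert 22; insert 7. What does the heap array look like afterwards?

[7, 22, 23, 32]

extract-min → returns 12:
  remove root 12; move last element 23 to root → [23, 16, 17, 18]
  23 vs smaller child 16 at index 1, swap → [16, 23, 17, 18]
  23 vs only child 18 at index 3, swap → [16, 18, 17, 23]
extract-min → returns 16:
  remove root 16; move last element 23 to root → [23, 18, 17]
  23 vs smaller child 17 at index 2, swap → [17, 18, 23]
extract-min → returns 17:
  remove root 17; move last element 23 to root → [23, 18]
  23 vs only child 18 at index 1, swap → [18, 23]
extract-min → returns 18:
  remove root 18; move last element 23 to root → [23] (no swap needed)
insert 32:
  append 32 at index 1 → [23, 32] (no swap needed)
insert 22:
  append 22 at index 2 → [23, 32, 22]
  22 < parent 23 at index 0, swap → [22, 32, 23]
insert 7:
  append 7 at index 3 → [22, 32, 23, 7]
  7 < parent 32 at index 1, swap → [22, 7, 23, 32]
  7 < parent 22 at index 0, swap → [7, 22, 23, 32]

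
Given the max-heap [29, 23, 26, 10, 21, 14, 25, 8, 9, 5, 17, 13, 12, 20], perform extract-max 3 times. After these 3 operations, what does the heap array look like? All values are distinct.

[23, 21, 20, 10, 17, 14, 12, 8, 9, 5, 13]

extract-max #1 returns 29:
  remove root 29; move last element 20 to root → [20, 23, 26, 10, 21, 14, 25, 8, 9, 5, 17, 13, 12]
  20 vs larger child 26 at index 2, swap → [26, 23, 20, 10, 21, 14, 25, 8, 9, 5, 17, 13, 12]
  20 vs larger child 25 at index 6, swap → [26, 23, 25, 10, 21, 14, 20, 8, 9, 5, 17, 13, 12]
extract-max #2 returns 26:
  remove root 26; move last element 12 to root → [12, 23, 25, 10, 21, 14, 20, 8, 9, 5, 17, 13]
  12 vs larger child 25 at index 2, swap → [25, 23, 12, 10, 21, 14, 20, 8, 9, 5, 17, 13]
  12 vs larger child 20 at index 6, swap → [25, 23, 20, 10, 21, 14, 12, 8, 9, 5, 17, 13]
extract-max #3 returns 25:
  remove root 25; move last element 13 to root → [13, 23, 20, 10, 21, 14, 12, 8, 9, 5, 17]
  13 vs larger child 23 at index 1, swap → [23, 13, 20, 10, 21, 14, 12, 8, 9, 5, 17]
  13 vs larger child 21 at index 4, swap → [23, 21, 20, 10, 13, 14, 12, 8, 9, 5, 17]
  13 vs larger child 17 at index 10, swap → [23, 21, 20, 10, 17, 14, 12, 8, 9, 5, 13]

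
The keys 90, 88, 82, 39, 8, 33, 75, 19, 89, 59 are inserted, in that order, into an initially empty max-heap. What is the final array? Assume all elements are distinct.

[90, 89, 82, 88, 59, 33, 75, 19, 39, 8]

Insert 90:
  append 90 at index 0 → [90] (no swap needed)
Insert 88:
  append 88 at index 1 → [90, 88] (no swap needed)
Insert 82:
  append 82 at index 2 → [90, 88, 82] (no swap needed)
Insert 39:
  append 39 at index 3 → [90, 88, 82, 39] (no swap needed)
Insert 8:
  append 8 at index 4 → [90, 88, 82, 39, 8] (no swap needed)
Insert 33:
  append 33 at index 5 → [90, 88, 82, 39, 8, 33] (no swap needed)
Insert 75:
  append 75 at index 6 → [90, 88, 82, 39, 8, 33, 75] (no swap needed)
Insert 19:
  append 19 at index 7 → [90, 88, 82, 39, 8, 33, 75, 19] (no swap needed)
Insert 89:
  append 89 at index 8 → [90, 88, 82, 39, 8, 33, 75, 19, 89]
  89 > parent 39 at index 3, swap → [90, 88, 82, 89, 8, 33, 75, 19, 39]
  89 > parent 88 at index 1, swap → [90, 89, 82, 88, 8, 33, 75, 19, 39]
Insert 59:
  append 59 at index 9 → [90, 89, 82, 88, 8, 33, 75, 19, 39, 59]
  59 > parent 8 at index 4, swap → [90, 89, 82, 88, 59, 33, 75, 19, 39, 8]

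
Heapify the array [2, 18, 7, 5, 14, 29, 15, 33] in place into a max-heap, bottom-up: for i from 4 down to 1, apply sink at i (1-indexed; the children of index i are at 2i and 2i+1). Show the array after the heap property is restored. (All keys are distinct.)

[33, 18, 29, 5, 14, 7, 15, 2]

sift down from index 4:
  5 vs only child 33 at index 8, swap → [2, 18, 7, 33, 14, 29, 15, 5]
sift down from index 3:
  7 vs larger child 29 at index 6, swap → [2, 18, 29, 33, 14, 7, 15, 5]
sift down from index 2:
  18 vs larger child 33 at index 4, swap → [2, 33, 29, 18, 14, 7, 15, 5]
sift down from index 1:
  2 vs larger child 33 at index 2, swap → [33, 2, 29, 18, 14, 7, 15, 5]
  2 vs larger child 18 at index 4, swap → [33, 18, 29, 2, 14, 7, 15, 5]
  2 vs only child 5 at index 8, swap → [33, 18, 29, 5, 14, 7, 15, 2]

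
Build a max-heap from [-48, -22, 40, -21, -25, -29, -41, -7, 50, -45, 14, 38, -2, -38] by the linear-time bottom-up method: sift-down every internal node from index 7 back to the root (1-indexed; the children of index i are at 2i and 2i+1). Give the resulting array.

[50, 14, 40, -7, -25, 38, -38, -22, -21, -45, -48, -29, -2, -41]

sift down from index 7:
  -41 vs only child -38 at index 14, swap → [-48, -22, 40, -21, -25, -29, -38, -7, 50, -45, 14, 38, -2, -41]
sift down from index 6:
  -29 vs larger child 38 at index 12, swap → [-48, -22, 40, -21, -25, 38, -38, -7, 50, -45, 14, -29, -2, -41]
sift down from index 5:
  -25 vs larger child 14 at index 11, swap → [-48, -22, 40, -21, 14, 38, -38, -7, 50, -45, -25, -29, -2, -41]
sift down from index 4:
  -21 vs larger child 50 at index 9, swap → [-48, -22, 40, 50, 14, 38, -38, -7, -21, -45, -25, -29, -2, -41]
sift down from index 3: already satisfies heap property
sift down from index 2:
  -22 vs larger child 50 at index 4, swap → [-48, 50, 40, -22, 14, 38, -38, -7, -21, -45, -25, -29, -2, -41]
  -22 vs larger child -7 at index 8, swap → [-48, 50, 40, -7, 14, 38, -38, -22, -21, -45, -25, -29, -2, -41]
sift down from index 1:
  -48 vs larger child 50 at index 2, swap → [50, -48, 40, -7, 14, 38, -38, -22, -21, -45, -25, -29, -2, -41]
  -48 vs larger child 14 at index 5, swap → [50, 14, 40, -7, -48, 38, -38, -22, -21, -45, -25, -29, -2, -41]
  -48 vs larger child -25 at index 11, swap → [50, 14, 40, -7, -25, 38, -38, -22, -21, -45, -48, -29, -2, -41]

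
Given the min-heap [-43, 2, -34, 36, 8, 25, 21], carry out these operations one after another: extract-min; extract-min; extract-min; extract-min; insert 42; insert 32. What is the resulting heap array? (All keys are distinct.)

[21, 25, 36, 42, 32]

extract-min → returns -43:
  remove root -43; move last element 21 to root → [21, 2, -34, 36, 8, 25]
  21 vs smaller child -34 at index 2, swap → [-34, 2, 21, 36, 8, 25]
extract-min → returns -34:
  remove root -34; move last element 25 to root → [25, 2, 21, 36, 8]
  25 vs smaller child 2 at index 1, swap → [2, 25, 21, 36, 8]
  25 vs smaller child 8 at index 4, swap → [2, 8, 21, 36, 25]
extract-min → returns 2:
  remove root 2; move last element 25 to root → [25, 8, 21, 36]
  25 vs smaller child 8 at index 1, swap → [8, 25, 21, 36]
extract-min → returns 8:
  remove root 8; move last element 36 to root → [36, 25, 21]
  36 vs smaller child 21 at index 2, swap → [21, 25, 36]
insert 42:
  append 42 at index 3 → [21, 25, 36, 42] (no swap needed)
insert 32:
  append 32 at index 4 → [21, 25, 36, 42, 32] (no swap needed)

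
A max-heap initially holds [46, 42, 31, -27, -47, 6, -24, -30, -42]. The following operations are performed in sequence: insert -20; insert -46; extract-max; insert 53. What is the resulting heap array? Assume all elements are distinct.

[53, 42, 31, -27, -20, 6, -24, -30, -42, -47, -46]

insert -20:
  append -20 at index 9 → [46, 42, 31, -27, -47, 6, -24, -30, -42, -20]
  -20 > parent -47 at index 4, swap → [46, 42, 31, -27, -20, 6, -24, -30, -42, -47]
insert -46:
  append -46 at index 10 → [46, 42, 31, -27, -20, 6, -24, -30, -42, -47, -46] (no swap needed)
extract-max → returns 46:
  remove root 46; move last element -46 to root → [-46, 42, 31, -27, -20, 6, -24, -30, -42, -47]
  -46 vs larger child 42 at index 1, swap → [42, -46, 31, -27, -20, 6, -24, -30, -42, -47]
  -46 vs larger child -20 at index 4, swap → [42, -20, 31, -27, -46, 6, -24, -30, -42, -47]
insert 53:
  append 53 at index 10 → [42, -20, 31, -27, -46, 6, -24, -30, -42, -47, 53]
  53 > parent -46 at index 4, swap → [42, -20, 31, -27, 53, 6, -24, -30, -42, -47, -46]
  53 > parent -20 at index 1, swap → [42, 53, 31, -27, -20, 6, -24, -30, -42, -47, -46]
  53 > parent 42 at index 0, swap → [53, 42, 31, -27, -20, 6, -24, -30, -42, -47, -46]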